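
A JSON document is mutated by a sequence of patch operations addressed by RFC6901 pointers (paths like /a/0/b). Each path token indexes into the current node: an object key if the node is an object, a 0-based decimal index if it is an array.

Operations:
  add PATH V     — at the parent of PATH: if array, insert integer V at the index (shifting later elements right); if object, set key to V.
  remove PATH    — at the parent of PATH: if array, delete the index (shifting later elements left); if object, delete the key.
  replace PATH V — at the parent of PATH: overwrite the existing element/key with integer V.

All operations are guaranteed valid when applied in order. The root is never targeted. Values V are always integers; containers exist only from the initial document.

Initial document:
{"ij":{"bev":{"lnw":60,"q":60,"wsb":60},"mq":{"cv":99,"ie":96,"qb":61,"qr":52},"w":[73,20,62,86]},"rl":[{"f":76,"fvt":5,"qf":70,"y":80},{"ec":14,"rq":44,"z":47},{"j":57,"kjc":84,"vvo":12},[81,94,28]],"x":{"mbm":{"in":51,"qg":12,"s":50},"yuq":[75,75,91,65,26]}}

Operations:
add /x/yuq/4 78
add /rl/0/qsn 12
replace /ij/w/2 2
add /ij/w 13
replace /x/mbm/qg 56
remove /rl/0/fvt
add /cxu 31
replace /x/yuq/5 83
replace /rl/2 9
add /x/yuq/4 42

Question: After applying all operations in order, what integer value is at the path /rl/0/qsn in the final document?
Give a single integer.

After op 1 (add /x/yuq/4 78): {"ij":{"bev":{"lnw":60,"q":60,"wsb":60},"mq":{"cv":99,"ie":96,"qb":61,"qr":52},"w":[73,20,62,86]},"rl":[{"f":76,"fvt":5,"qf":70,"y":80},{"ec":14,"rq":44,"z":47},{"j":57,"kjc":84,"vvo":12},[81,94,28]],"x":{"mbm":{"in":51,"qg":12,"s":50},"yuq":[75,75,91,65,78,26]}}
After op 2 (add /rl/0/qsn 12): {"ij":{"bev":{"lnw":60,"q":60,"wsb":60},"mq":{"cv":99,"ie":96,"qb":61,"qr":52},"w":[73,20,62,86]},"rl":[{"f":76,"fvt":5,"qf":70,"qsn":12,"y":80},{"ec":14,"rq":44,"z":47},{"j":57,"kjc":84,"vvo":12},[81,94,28]],"x":{"mbm":{"in":51,"qg":12,"s":50},"yuq":[75,75,91,65,78,26]}}
After op 3 (replace /ij/w/2 2): {"ij":{"bev":{"lnw":60,"q":60,"wsb":60},"mq":{"cv":99,"ie":96,"qb":61,"qr":52},"w":[73,20,2,86]},"rl":[{"f":76,"fvt":5,"qf":70,"qsn":12,"y":80},{"ec":14,"rq":44,"z":47},{"j":57,"kjc":84,"vvo":12},[81,94,28]],"x":{"mbm":{"in":51,"qg":12,"s":50},"yuq":[75,75,91,65,78,26]}}
After op 4 (add /ij/w 13): {"ij":{"bev":{"lnw":60,"q":60,"wsb":60},"mq":{"cv":99,"ie":96,"qb":61,"qr":52},"w":13},"rl":[{"f":76,"fvt":5,"qf":70,"qsn":12,"y":80},{"ec":14,"rq":44,"z":47},{"j":57,"kjc":84,"vvo":12},[81,94,28]],"x":{"mbm":{"in":51,"qg":12,"s":50},"yuq":[75,75,91,65,78,26]}}
After op 5 (replace /x/mbm/qg 56): {"ij":{"bev":{"lnw":60,"q":60,"wsb":60},"mq":{"cv":99,"ie":96,"qb":61,"qr":52},"w":13},"rl":[{"f":76,"fvt":5,"qf":70,"qsn":12,"y":80},{"ec":14,"rq":44,"z":47},{"j":57,"kjc":84,"vvo":12},[81,94,28]],"x":{"mbm":{"in":51,"qg":56,"s":50},"yuq":[75,75,91,65,78,26]}}
After op 6 (remove /rl/0/fvt): {"ij":{"bev":{"lnw":60,"q":60,"wsb":60},"mq":{"cv":99,"ie":96,"qb":61,"qr":52},"w":13},"rl":[{"f":76,"qf":70,"qsn":12,"y":80},{"ec":14,"rq":44,"z":47},{"j":57,"kjc":84,"vvo":12},[81,94,28]],"x":{"mbm":{"in":51,"qg":56,"s":50},"yuq":[75,75,91,65,78,26]}}
After op 7 (add /cxu 31): {"cxu":31,"ij":{"bev":{"lnw":60,"q":60,"wsb":60},"mq":{"cv":99,"ie":96,"qb":61,"qr":52},"w":13},"rl":[{"f":76,"qf":70,"qsn":12,"y":80},{"ec":14,"rq":44,"z":47},{"j":57,"kjc":84,"vvo":12},[81,94,28]],"x":{"mbm":{"in":51,"qg":56,"s":50},"yuq":[75,75,91,65,78,26]}}
After op 8 (replace /x/yuq/5 83): {"cxu":31,"ij":{"bev":{"lnw":60,"q":60,"wsb":60},"mq":{"cv":99,"ie":96,"qb":61,"qr":52},"w":13},"rl":[{"f":76,"qf":70,"qsn":12,"y":80},{"ec":14,"rq":44,"z":47},{"j":57,"kjc":84,"vvo":12},[81,94,28]],"x":{"mbm":{"in":51,"qg":56,"s":50},"yuq":[75,75,91,65,78,83]}}
After op 9 (replace /rl/2 9): {"cxu":31,"ij":{"bev":{"lnw":60,"q":60,"wsb":60},"mq":{"cv":99,"ie":96,"qb":61,"qr":52},"w":13},"rl":[{"f":76,"qf":70,"qsn":12,"y":80},{"ec":14,"rq":44,"z":47},9,[81,94,28]],"x":{"mbm":{"in":51,"qg":56,"s":50},"yuq":[75,75,91,65,78,83]}}
After op 10 (add /x/yuq/4 42): {"cxu":31,"ij":{"bev":{"lnw":60,"q":60,"wsb":60},"mq":{"cv":99,"ie":96,"qb":61,"qr":52},"w":13},"rl":[{"f":76,"qf":70,"qsn":12,"y":80},{"ec":14,"rq":44,"z":47},9,[81,94,28]],"x":{"mbm":{"in":51,"qg":56,"s":50},"yuq":[75,75,91,65,42,78,83]}}
Value at /rl/0/qsn: 12

Answer: 12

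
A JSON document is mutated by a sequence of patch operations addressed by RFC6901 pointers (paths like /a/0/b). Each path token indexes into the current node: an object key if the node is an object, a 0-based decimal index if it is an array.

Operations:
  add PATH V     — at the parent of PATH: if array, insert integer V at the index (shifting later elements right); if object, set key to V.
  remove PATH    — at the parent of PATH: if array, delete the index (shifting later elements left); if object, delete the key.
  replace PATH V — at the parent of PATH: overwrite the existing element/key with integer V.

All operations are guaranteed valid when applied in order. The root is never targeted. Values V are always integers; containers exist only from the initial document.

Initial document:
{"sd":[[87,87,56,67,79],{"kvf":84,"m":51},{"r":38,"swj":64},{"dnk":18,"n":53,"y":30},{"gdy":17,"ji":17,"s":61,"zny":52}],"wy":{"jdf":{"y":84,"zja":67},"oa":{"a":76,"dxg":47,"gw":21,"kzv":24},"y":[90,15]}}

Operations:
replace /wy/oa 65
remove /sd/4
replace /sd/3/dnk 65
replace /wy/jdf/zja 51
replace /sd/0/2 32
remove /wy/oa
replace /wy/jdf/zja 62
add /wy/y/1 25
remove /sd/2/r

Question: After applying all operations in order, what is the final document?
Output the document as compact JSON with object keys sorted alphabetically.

After op 1 (replace /wy/oa 65): {"sd":[[87,87,56,67,79],{"kvf":84,"m":51},{"r":38,"swj":64},{"dnk":18,"n":53,"y":30},{"gdy":17,"ji":17,"s":61,"zny":52}],"wy":{"jdf":{"y":84,"zja":67},"oa":65,"y":[90,15]}}
After op 2 (remove /sd/4): {"sd":[[87,87,56,67,79],{"kvf":84,"m":51},{"r":38,"swj":64},{"dnk":18,"n":53,"y":30}],"wy":{"jdf":{"y":84,"zja":67},"oa":65,"y":[90,15]}}
After op 3 (replace /sd/3/dnk 65): {"sd":[[87,87,56,67,79],{"kvf":84,"m":51},{"r":38,"swj":64},{"dnk":65,"n":53,"y":30}],"wy":{"jdf":{"y":84,"zja":67},"oa":65,"y":[90,15]}}
After op 4 (replace /wy/jdf/zja 51): {"sd":[[87,87,56,67,79],{"kvf":84,"m":51},{"r":38,"swj":64},{"dnk":65,"n":53,"y":30}],"wy":{"jdf":{"y":84,"zja":51},"oa":65,"y":[90,15]}}
After op 5 (replace /sd/0/2 32): {"sd":[[87,87,32,67,79],{"kvf":84,"m":51},{"r":38,"swj":64},{"dnk":65,"n":53,"y":30}],"wy":{"jdf":{"y":84,"zja":51},"oa":65,"y":[90,15]}}
After op 6 (remove /wy/oa): {"sd":[[87,87,32,67,79],{"kvf":84,"m":51},{"r":38,"swj":64},{"dnk":65,"n":53,"y":30}],"wy":{"jdf":{"y":84,"zja":51},"y":[90,15]}}
After op 7 (replace /wy/jdf/zja 62): {"sd":[[87,87,32,67,79],{"kvf":84,"m":51},{"r":38,"swj":64},{"dnk":65,"n":53,"y":30}],"wy":{"jdf":{"y":84,"zja":62},"y":[90,15]}}
After op 8 (add /wy/y/1 25): {"sd":[[87,87,32,67,79],{"kvf":84,"m":51},{"r":38,"swj":64},{"dnk":65,"n":53,"y":30}],"wy":{"jdf":{"y":84,"zja":62},"y":[90,25,15]}}
After op 9 (remove /sd/2/r): {"sd":[[87,87,32,67,79],{"kvf":84,"m":51},{"swj":64},{"dnk":65,"n":53,"y":30}],"wy":{"jdf":{"y":84,"zja":62},"y":[90,25,15]}}

Answer: {"sd":[[87,87,32,67,79],{"kvf":84,"m":51},{"swj":64},{"dnk":65,"n":53,"y":30}],"wy":{"jdf":{"y":84,"zja":62},"y":[90,25,15]}}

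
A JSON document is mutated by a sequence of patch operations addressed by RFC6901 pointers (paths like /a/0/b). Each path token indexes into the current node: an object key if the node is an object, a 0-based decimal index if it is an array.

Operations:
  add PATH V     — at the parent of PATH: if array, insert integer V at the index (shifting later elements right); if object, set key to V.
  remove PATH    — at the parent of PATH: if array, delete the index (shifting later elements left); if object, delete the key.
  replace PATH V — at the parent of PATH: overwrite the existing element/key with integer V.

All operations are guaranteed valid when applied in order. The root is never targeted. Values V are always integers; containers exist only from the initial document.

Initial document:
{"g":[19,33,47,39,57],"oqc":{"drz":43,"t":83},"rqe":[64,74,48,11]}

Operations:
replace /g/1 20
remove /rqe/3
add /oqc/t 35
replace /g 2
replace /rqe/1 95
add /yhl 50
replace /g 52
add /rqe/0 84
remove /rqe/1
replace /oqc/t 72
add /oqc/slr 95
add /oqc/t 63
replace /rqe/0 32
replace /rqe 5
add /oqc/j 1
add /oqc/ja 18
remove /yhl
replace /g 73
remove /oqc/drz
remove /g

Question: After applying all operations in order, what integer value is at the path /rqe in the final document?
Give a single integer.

Answer: 5

Derivation:
After op 1 (replace /g/1 20): {"g":[19,20,47,39,57],"oqc":{"drz":43,"t":83},"rqe":[64,74,48,11]}
After op 2 (remove /rqe/3): {"g":[19,20,47,39,57],"oqc":{"drz":43,"t":83},"rqe":[64,74,48]}
After op 3 (add /oqc/t 35): {"g":[19,20,47,39,57],"oqc":{"drz":43,"t":35},"rqe":[64,74,48]}
After op 4 (replace /g 2): {"g":2,"oqc":{"drz":43,"t":35},"rqe":[64,74,48]}
After op 5 (replace /rqe/1 95): {"g":2,"oqc":{"drz":43,"t":35},"rqe":[64,95,48]}
After op 6 (add /yhl 50): {"g":2,"oqc":{"drz":43,"t":35},"rqe":[64,95,48],"yhl":50}
After op 7 (replace /g 52): {"g":52,"oqc":{"drz":43,"t":35},"rqe":[64,95,48],"yhl":50}
After op 8 (add /rqe/0 84): {"g":52,"oqc":{"drz":43,"t":35},"rqe":[84,64,95,48],"yhl":50}
After op 9 (remove /rqe/1): {"g":52,"oqc":{"drz":43,"t":35},"rqe":[84,95,48],"yhl":50}
After op 10 (replace /oqc/t 72): {"g":52,"oqc":{"drz":43,"t":72},"rqe":[84,95,48],"yhl":50}
After op 11 (add /oqc/slr 95): {"g":52,"oqc":{"drz":43,"slr":95,"t":72},"rqe":[84,95,48],"yhl":50}
After op 12 (add /oqc/t 63): {"g":52,"oqc":{"drz":43,"slr":95,"t":63},"rqe":[84,95,48],"yhl":50}
After op 13 (replace /rqe/0 32): {"g":52,"oqc":{"drz":43,"slr":95,"t":63},"rqe":[32,95,48],"yhl":50}
After op 14 (replace /rqe 5): {"g":52,"oqc":{"drz":43,"slr":95,"t":63},"rqe":5,"yhl":50}
After op 15 (add /oqc/j 1): {"g":52,"oqc":{"drz":43,"j":1,"slr":95,"t":63},"rqe":5,"yhl":50}
After op 16 (add /oqc/ja 18): {"g":52,"oqc":{"drz":43,"j":1,"ja":18,"slr":95,"t":63},"rqe":5,"yhl":50}
After op 17 (remove /yhl): {"g":52,"oqc":{"drz":43,"j":1,"ja":18,"slr":95,"t":63},"rqe":5}
After op 18 (replace /g 73): {"g":73,"oqc":{"drz":43,"j":1,"ja":18,"slr":95,"t":63},"rqe":5}
After op 19 (remove /oqc/drz): {"g":73,"oqc":{"j":1,"ja":18,"slr":95,"t":63},"rqe":5}
After op 20 (remove /g): {"oqc":{"j":1,"ja":18,"slr":95,"t":63},"rqe":5}
Value at /rqe: 5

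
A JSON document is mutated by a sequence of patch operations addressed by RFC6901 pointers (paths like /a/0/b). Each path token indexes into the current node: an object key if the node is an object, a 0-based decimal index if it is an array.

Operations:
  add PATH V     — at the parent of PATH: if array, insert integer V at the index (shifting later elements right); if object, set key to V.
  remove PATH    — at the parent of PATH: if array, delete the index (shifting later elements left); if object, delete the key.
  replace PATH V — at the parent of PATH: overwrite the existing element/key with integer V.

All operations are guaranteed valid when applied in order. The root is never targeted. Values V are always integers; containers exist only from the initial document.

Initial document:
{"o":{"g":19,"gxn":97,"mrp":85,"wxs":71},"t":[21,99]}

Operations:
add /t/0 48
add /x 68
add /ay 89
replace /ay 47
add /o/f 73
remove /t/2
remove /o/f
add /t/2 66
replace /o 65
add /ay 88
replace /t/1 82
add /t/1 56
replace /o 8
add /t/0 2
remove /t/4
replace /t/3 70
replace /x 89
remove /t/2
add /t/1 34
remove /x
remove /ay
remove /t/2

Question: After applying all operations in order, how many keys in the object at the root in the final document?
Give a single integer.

After op 1 (add /t/0 48): {"o":{"g":19,"gxn":97,"mrp":85,"wxs":71},"t":[48,21,99]}
After op 2 (add /x 68): {"o":{"g":19,"gxn":97,"mrp":85,"wxs":71},"t":[48,21,99],"x":68}
After op 3 (add /ay 89): {"ay":89,"o":{"g":19,"gxn":97,"mrp":85,"wxs":71},"t":[48,21,99],"x":68}
After op 4 (replace /ay 47): {"ay":47,"o":{"g":19,"gxn":97,"mrp":85,"wxs":71},"t":[48,21,99],"x":68}
After op 5 (add /o/f 73): {"ay":47,"o":{"f":73,"g":19,"gxn":97,"mrp":85,"wxs":71},"t":[48,21,99],"x":68}
After op 6 (remove /t/2): {"ay":47,"o":{"f":73,"g":19,"gxn":97,"mrp":85,"wxs":71},"t":[48,21],"x":68}
After op 7 (remove /o/f): {"ay":47,"o":{"g":19,"gxn":97,"mrp":85,"wxs":71},"t":[48,21],"x":68}
After op 8 (add /t/2 66): {"ay":47,"o":{"g":19,"gxn":97,"mrp":85,"wxs":71},"t":[48,21,66],"x":68}
After op 9 (replace /o 65): {"ay":47,"o":65,"t":[48,21,66],"x":68}
After op 10 (add /ay 88): {"ay":88,"o":65,"t":[48,21,66],"x":68}
After op 11 (replace /t/1 82): {"ay":88,"o":65,"t":[48,82,66],"x":68}
After op 12 (add /t/1 56): {"ay":88,"o":65,"t":[48,56,82,66],"x":68}
After op 13 (replace /o 8): {"ay":88,"o":8,"t":[48,56,82,66],"x":68}
After op 14 (add /t/0 2): {"ay":88,"o":8,"t":[2,48,56,82,66],"x":68}
After op 15 (remove /t/4): {"ay":88,"o":8,"t":[2,48,56,82],"x":68}
After op 16 (replace /t/3 70): {"ay":88,"o":8,"t":[2,48,56,70],"x":68}
After op 17 (replace /x 89): {"ay":88,"o":8,"t":[2,48,56,70],"x":89}
After op 18 (remove /t/2): {"ay":88,"o":8,"t":[2,48,70],"x":89}
After op 19 (add /t/1 34): {"ay":88,"o":8,"t":[2,34,48,70],"x":89}
After op 20 (remove /x): {"ay":88,"o":8,"t":[2,34,48,70]}
After op 21 (remove /ay): {"o":8,"t":[2,34,48,70]}
After op 22 (remove /t/2): {"o":8,"t":[2,34,70]}
Size at the root: 2

Answer: 2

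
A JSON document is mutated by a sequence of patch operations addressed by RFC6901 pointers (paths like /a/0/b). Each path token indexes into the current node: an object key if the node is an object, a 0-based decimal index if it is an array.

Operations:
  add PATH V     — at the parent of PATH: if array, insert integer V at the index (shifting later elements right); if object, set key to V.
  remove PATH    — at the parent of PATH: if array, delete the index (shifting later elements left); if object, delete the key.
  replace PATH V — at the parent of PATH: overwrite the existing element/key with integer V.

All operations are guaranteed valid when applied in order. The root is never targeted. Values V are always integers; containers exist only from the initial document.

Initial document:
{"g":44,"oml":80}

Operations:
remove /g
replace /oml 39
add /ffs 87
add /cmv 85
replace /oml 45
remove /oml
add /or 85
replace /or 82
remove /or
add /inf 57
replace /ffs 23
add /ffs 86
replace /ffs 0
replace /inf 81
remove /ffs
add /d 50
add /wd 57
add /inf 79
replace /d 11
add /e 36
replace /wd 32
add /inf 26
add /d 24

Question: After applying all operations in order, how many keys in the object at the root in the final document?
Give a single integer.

Answer: 5

Derivation:
After op 1 (remove /g): {"oml":80}
After op 2 (replace /oml 39): {"oml":39}
After op 3 (add /ffs 87): {"ffs":87,"oml":39}
After op 4 (add /cmv 85): {"cmv":85,"ffs":87,"oml":39}
After op 5 (replace /oml 45): {"cmv":85,"ffs":87,"oml":45}
After op 6 (remove /oml): {"cmv":85,"ffs":87}
After op 7 (add /or 85): {"cmv":85,"ffs":87,"or":85}
After op 8 (replace /or 82): {"cmv":85,"ffs":87,"or":82}
After op 9 (remove /or): {"cmv":85,"ffs":87}
After op 10 (add /inf 57): {"cmv":85,"ffs":87,"inf":57}
After op 11 (replace /ffs 23): {"cmv":85,"ffs":23,"inf":57}
After op 12 (add /ffs 86): {"cmv":85,"ffs":86,"inf":57}
After op 13 (replace /ffs 0): {"cmv":85,"ffs":0,"inf":57}
After op 14 (replace /inf 81): {"cmv":85,"ffs":0,"inf":81}
After op 15 (remove /ffs): {"cmv":85,"inf":81}
After op 16 (add /d 50): {"cmv":85,"d":50,"inf":81}
After op 17 (add /wd 57): {"cmv":85,"d":50,"inf":81,"wd":57}
After op 18 (add /inf 79): {"cmv":85,"d":50,"inf":79,"wd":57}
After op 19 (replace /d 11): {"cmv":85,"d":11,"inf":79,"wd":57}
After op 20 (add /e 36): {"cmv":85,"d":11,"e":36,"inf":79,"wd":57}
After op 21 (replace /wd 32): {"cmv":85,"d":11,"e":36,"inf":79,"wd":32}
After op 22 (add /inf 26): {"cmv":85,"d":11,"e":36,"inf":26,"wd":32}
After op 23 (add /d 24): {"cmv":85,"d":24,"e":36,"inf":26,"wd":32}
Size at the root: 5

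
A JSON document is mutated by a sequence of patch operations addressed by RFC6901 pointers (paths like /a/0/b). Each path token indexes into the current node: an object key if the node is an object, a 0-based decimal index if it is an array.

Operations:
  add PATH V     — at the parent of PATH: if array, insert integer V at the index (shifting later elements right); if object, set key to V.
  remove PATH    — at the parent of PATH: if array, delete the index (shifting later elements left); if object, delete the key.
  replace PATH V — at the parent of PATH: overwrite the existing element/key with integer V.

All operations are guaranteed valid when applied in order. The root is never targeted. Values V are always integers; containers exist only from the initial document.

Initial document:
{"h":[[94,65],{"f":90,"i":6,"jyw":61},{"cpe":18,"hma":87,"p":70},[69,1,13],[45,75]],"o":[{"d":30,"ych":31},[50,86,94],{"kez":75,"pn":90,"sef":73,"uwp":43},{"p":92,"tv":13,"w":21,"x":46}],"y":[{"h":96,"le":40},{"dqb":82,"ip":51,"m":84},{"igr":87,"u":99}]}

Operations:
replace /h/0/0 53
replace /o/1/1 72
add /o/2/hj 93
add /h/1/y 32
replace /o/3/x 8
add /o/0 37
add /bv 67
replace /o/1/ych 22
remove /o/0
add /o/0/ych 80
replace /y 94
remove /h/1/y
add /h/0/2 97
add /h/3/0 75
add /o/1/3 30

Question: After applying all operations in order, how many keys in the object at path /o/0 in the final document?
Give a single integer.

After op 1 (replace /h/0/0 53): {"h":[[53,65],{"f":90,"i":6,"jyw":61},{"cpe":18,"hma":87,"p":70},[69,1,13],[45,75]],"o":[{"d":30,"ych":31},[50,86,94],{"kez":75,"pn":90,"sef":73,"uwp":43},{"p":92,"tv":13,"w":21,"x":46}],"y":[{"h":96,"le":40},{"dqb":82,"ip":51,"m":84},{"igr":87,"u":99}]}
After op 2 (replace /o/1/1 72): {"h":[[53,65],{"f":90,"i":6,"jyw":61},{"cpe":18,"hma":87,"p":70},[69,1,13],[45,75]],"o":[{"d":30,"ych":31},[50,72,94],{"kez":75,"pn":90,"sef":73,"uwp":43},{"p":92,"tv":13,"w":21,"x":46}],"y":[{"h":96,"le":40},{"dqb":82,"ip":51,"m":84},{"igr":87,"u":99}]}
After op 3 (add /o/2/hj 93): {"h":[[53,65],{"f":90,"i":6,"jyw":61},{"cpe":18,"hma":87,"p":70},[69,1,13],[45,75]],"o":[{"d":30,"ych":31},[50,72,94],{"hj":93,"kez":75,"pn":90,"sef":73,"uwp":43},{"p":92,"tv":13,"w":21,"x":46}],"y":[{"h":96,"le":40},{"dqb":82,"ip":51,"m":84},{"igr":87,"u":99}]}
After op 4 (add /h/1/y 32): {"h":[[53,65],{"f":90,"i":6,"jyw":61,"y":32},{"cpe":18,"hma":87,"p":70},[69,1,13],[45,75]],"o":[{"d":30,"ych":31},[50,72,94],{"hj":93,"kez":75,"pn":90,"sef":73,"uwp":43},{"p":92,"tv":13,"w":21,"x":46}],"y":[{"h":96,"le":40},{"dqb":82,"ip":51,"m":84},{"igr":87,"u":99}]}
After op 5 (replace /o/3/x 8): {"h":[[53,65],{"f":90,"i":6,"jyw":61,"y":32},{"cpe":18,"hma":87,"p":70},[69,1,13],[45,75]],"o":[{"d":30,"ych":31},[50,72,94],{"hj":93,"kez":75,"pn":90,"sef":73,"uwp":43},{"p":92,"tv":13,"w":21,"x":8}],"y":[{"h":96,"le":40},{"dqb":82,"ip":51,"m":84},{"igr":87,"u":99}]}
After op 6 (add /o/0 37): {"h":[[53,65],{"f":90,"i":6,"jyw":61,"y":32},{"cpe":18,"hma":87,"p":70},[69,1,13],[45,75]],"o":[37,{"d":30,"ych":31},[50,72,94],{"hj":93,"kez":75,"pn":90,"sef":73,"uwp":43},{"p":92,"tv":13,"w":21,"x":8}],"y":[{"h":96,"le":40},{"dqb":82,"ip":51,"m":84},{"igr":87,"u":99}]}
After op 7 (add /bv 67): {"bv":67,"h":[[53,65],{"f":90,"i":6,"jyw":61,"y":32},{"cpe":18,"hma":87,"p":70},[69,1,13],[45,75]],"o":[37,{"d":30,"ych":31},[50,72,94],{"hj":93,"kez":75,"pn":90,"sef":73,"uwp":43},{"p":92,"tv":13,"w":21,"x":8}],"y":[{"h":96,"le":40},{"dqb":82,"ip":51,"m":84},{"igr":87,"u":99}]}
After op 8 (replace /o/1/ych 22): {"bv":67,"h":[[53,65],{"f":90,"i":6,"jyw":61,"y":32},{"cpe":18,"hma":87,"p":70},[69,1,13],[45,75]],"o":[37,{"d":30,"ych":22},[50,72,94],{"hj":93,"kez":75,"pn":90,"sef":73,"uwp":43},{"p":92,"tv":13,"w":21,"x":8}],"y":[{"h":96,"le":40},{"dqb":82,"ip":51,"m":84},{"igr":87,"u":99}]}
After op 9 (remove /o/0): {"bv":67,"h":[[53,65],{"f":90,"i":6,"jyw":61,"y":32},{"cpe":18,"hma":87,"p":70},[69,1,13],[45,75]],"o":[{"d":30,"ych":22},[50,72,94],{"hj":93,"kez":75,"pn":90,"sef":73,"uwp":43},{"p":92,"tv":13,"w":21,"x":8}],"y":[{"h":96,"le":40},{"dqb":82,"ip":51,"m":84},{"igr":87,"u":99}]}
After op 10 (add /o/0/ych 80): {"bv":67,"h":[[53,65],{"f":90,"i":6,"jyw":61,"y":32},{"cpe":18,"hma":87,"p":70},[69,1,13],[45,75]],"o":[{"d":30,"ych":80},[50,72,94],{"hj":93,"kez":75,"pn":90,"sef":73,"uwp":43},{"p":92,"tv":13,"w":21,"x":8}],"y":[{"h":96,"le":40},{"dqb":82,"ip":51,"m":84},{"igr":87,"u":99}]}
After op 11 (replace /y 94): {"bv":67,"h":[[53,65],{"f":90,"i":6,"jyw":61,"y":32},{"cpe":18,"hma":87,"p":70},[69,1,13],[45,75]],"o":[{"d":30,"ych":80},[50,72,94],{"hj":93,"kez":75,"pn":90,"sef":73,"uwp":43},{"p":92,"tv":13,"w":21,"x":8}],"y":94}
After op 12 (remove /h/1/y): {"bv":67,"h":[[53,65],{"f":90,"i":6,"jyw":61},{"cpe":18,"hma":87,"p":70},[69,1,13],[45,75]],"o":[{"d":30,"ych":80},[50,72,94],{"hj":93,"kez":75,"pn":90,"sef":73,"uwp":43},{"p":92,"tv":13,"w":21,"x":8}],"y":94}
After op 13 (add /h/0/2 97): {"bv":67,"h":[[53,65,97],{"f":90,"i":6,"jyw":61},{"cpe":18,"hma":87,"p":70},[69,1,13],[45,75]],"o":[{"d":30,"ych":80},[50,72,94],{"hj":93,"kez":75,"pn":90,"sef":73,"uwp":43},{"p":92,"tv":13,"w":21,"x":8}],"y":94}
After op 14 (add /h/3/0 75): {"bv":67,"h":[[53,65,97],{"f":90,"i":6,"jyw":61},{"cpe":18,"hma":87,"p":70},[75,69,1,13],[45,75]],"o":[{"d":30,"ych":80},[50,72,94],{"hj":93,"kez":75,"pn":90,"sef":73,"uwp":43},{"p":92,"tv":13,"w":21,"x":8}],"y":94}
After op 15 (add /o/1/3 30): {"bv":67,"h":[[53,65,97],{"f":90,"i":6,"jyw":61},{"cpe":18,"hma":87,"p":70},[75,69,1,13],[45,75]],"o":[{"d":30,"ych":80},[50,72,94,30],{"hj":93,"kez":75,"pn":90,"sef":73,"uwp":43},{"p":92,"tv":13,"w":21,"x":8}],"y":94}
Size at path /o/0: 2

Answer: 2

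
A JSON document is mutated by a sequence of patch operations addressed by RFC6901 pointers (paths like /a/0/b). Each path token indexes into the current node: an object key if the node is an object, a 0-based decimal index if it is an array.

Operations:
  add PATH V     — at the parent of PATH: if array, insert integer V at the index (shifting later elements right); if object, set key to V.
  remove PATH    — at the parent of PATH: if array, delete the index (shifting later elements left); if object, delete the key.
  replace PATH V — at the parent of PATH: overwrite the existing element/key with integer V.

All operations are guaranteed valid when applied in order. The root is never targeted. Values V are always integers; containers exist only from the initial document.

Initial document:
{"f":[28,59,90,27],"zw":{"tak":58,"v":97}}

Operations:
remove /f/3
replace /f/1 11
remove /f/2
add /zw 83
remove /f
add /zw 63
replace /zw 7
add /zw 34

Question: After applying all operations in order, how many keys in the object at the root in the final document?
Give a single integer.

After op 1 (remove /f/3): {"f":[28,59,90],"zw":{"tak":58,"v":97}}
After op 2 (replace /f/1 11): {"f":[28,11,90],"zw":{"tak":58,"v":97}}
After op 3 (remove /f/2): {"f":[28,11],"zw":{"tak":58,"v":97}}
After op 4 (add /zw 83): {"f":[28,11],"zw":83}
After op 5 (remove /f): {"zw":83}
After op 6 (add /zw 63): {"zw":63}
After op 7 (replace /zw 7): {"zw":7}
After op 8 (add /zw 34): {"zw":34}
Size at the root: 1

Answer: 1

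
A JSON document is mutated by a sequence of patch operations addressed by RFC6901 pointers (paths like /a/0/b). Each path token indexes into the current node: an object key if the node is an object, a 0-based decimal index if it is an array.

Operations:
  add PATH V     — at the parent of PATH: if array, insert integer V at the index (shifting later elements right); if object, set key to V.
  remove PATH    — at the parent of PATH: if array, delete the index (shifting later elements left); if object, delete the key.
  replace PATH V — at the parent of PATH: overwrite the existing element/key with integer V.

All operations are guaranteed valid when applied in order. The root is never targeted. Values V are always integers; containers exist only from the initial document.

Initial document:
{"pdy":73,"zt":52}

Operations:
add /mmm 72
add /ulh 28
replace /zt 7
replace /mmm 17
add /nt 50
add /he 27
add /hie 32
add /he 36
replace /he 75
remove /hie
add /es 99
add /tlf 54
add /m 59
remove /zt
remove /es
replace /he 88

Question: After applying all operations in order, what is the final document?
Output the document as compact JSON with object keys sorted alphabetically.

After op 1 (add /mmm 72): {"mmm":72,"pdy":73,"zt":52}
After op 2 (add /ulh 28): {"mmm":72,"pdy":73,"ulh":28,"zt":52}
After op 3 (replace /zt 7): {"mmm":72,"pdy":73,"ulh":28,"zt":7}
After op 4 (replace /mmm 17): {"mmm":17,"pdy":73,"ulh":28,"zt":7}
After op 5 (add /nt 50): {"mmm":17,"nt":50,"pdy":73,"ulh":28,"zt":7}
After op 6 (add /he 27): {"he":27,"mmm":17,"nt":50,"pdy":73,"ulh":28,"zt":7}
After op 7 (add /hie 32): {"he":27,"hie":32,"mmm":17,"nt":50,"pdy":73,"ulh":28,"zt":7}
After op 8 (add /he 36): {"he":36,"hie":32,"mmm":17,"nt":50,"pdy":73,"ulh":28,"zt":7}
After op 9 (replace /he 75): {"he":75,"hie":32,"mmm":17,"nt":50,"pdy":73,"ulh":28,"zt":7}
After op 10 (remove /hie): {"he":75,"mmm":17,"nt":50,"pdy":73,"ulh":28,"zt":7}
After op 11 (add /es 99): {"es":99,"he":75,"mmm":17,"nt":50,"pdy":73,"ulh":28,"zt":7}
After op 12 (add /tlf 54): {"es":99,"he":75,"mmm":17,"nt":50,"pdy":73,"tlf":54,"ulh":28,"zt":7}
After op 13 (add /m 59): {"es":99,"he":75,"m":59,"mmm":17,"nt":50,"pdy":73,"tlf":54,"ulh":28,"zt":7}
After op 14 (remove /zt): {"es":99,"he":75,"m":59,"mmm":17,"nt":50,"pdy":73,"tlf":54,"ulh":28}
After op 15 (remove /es): {"he":75,"m":59,"mmm":17,"nt":50,"pdy":73,"tlf":54,"ulh":28}
After op 16 (replace /he 88): {"he":88,"m":59,"mmm":17,"nt":50,"pdy":73,"tlf":54,"ulh":28}

Answer: {"he":88,"m":59,"mmm":17,"nt":50,"pdy":73,"tlf":54,"ulh":28}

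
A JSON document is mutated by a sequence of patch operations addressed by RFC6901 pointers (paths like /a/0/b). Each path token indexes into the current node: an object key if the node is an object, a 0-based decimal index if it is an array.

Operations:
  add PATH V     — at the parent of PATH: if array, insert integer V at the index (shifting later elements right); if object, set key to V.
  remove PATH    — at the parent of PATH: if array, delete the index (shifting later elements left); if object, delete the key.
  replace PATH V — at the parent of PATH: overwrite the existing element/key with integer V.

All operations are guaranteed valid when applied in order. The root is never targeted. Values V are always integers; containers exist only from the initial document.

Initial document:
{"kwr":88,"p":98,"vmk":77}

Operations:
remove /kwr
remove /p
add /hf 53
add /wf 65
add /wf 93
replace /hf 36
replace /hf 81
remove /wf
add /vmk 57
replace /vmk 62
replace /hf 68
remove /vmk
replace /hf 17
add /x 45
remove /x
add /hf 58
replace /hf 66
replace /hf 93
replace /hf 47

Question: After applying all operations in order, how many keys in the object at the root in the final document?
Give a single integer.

After op 1 (remove /kwr): {"p":98,"vmk":77}
After op 2 (remove /p): {"vmk":77}
After op 3 (add /hf 53): {"hf":53,"vmk":77}
After op 4 (add /wf 65): {"hf":53,"vmk":77,"wf":65}
After op 5 (add /wf 93): {"hf":53,"vmk":77,"wf":93}
After op 6 (replace /hf 36): {"hf":36,"vmk":77,"wf":93}
After op 7 (replace /hf 81): {"hf":81,"vmk":77,"wf":93}
After op 8 (remove /wf): {"hf":81,"vmk":77}
After op 9 (add /vmk 57): {"hf":81,"vmk":57}
After op 10 (replace /vmk 62): {"hf":81,"vmk":62}
After op 11 (replace /hf 68): {"hf":68,"vmk":62}
After op 12 (remove /vmk): {"hf":68}
After op 13 (replace /hf 17): {"hf":17}
After op 14 (add /x 45): {"hf":17,"x":45}
After op 15 (remove /x): {"hf":17}
After op 16 (add /hf 58): {"hf":58}
After op 17 (replace /hf 66): {"hf":66}
After op 18 (replace /hf 93): {"hf":93}
After op 19 (replace /hf 47): {"hf":47}
Size at the root: 1

Answer: 1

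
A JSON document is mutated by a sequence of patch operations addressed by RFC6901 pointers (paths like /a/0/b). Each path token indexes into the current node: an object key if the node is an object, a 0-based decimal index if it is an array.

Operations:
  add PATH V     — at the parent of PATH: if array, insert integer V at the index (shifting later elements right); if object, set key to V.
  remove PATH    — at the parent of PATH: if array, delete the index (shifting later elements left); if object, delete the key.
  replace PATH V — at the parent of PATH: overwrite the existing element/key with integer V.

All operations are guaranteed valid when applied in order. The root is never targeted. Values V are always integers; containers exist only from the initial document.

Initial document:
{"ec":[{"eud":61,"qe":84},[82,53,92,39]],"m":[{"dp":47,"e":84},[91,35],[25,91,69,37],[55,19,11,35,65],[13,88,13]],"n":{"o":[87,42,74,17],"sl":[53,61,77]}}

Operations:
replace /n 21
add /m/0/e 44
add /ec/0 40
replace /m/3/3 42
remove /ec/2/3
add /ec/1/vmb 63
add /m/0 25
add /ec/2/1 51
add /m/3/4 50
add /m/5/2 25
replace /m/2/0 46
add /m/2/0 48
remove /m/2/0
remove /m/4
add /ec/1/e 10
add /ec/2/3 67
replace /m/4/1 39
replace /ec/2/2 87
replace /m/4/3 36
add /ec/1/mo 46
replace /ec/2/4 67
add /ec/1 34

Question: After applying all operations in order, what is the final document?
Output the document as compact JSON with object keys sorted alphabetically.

Answer: {"ec":[40,34,{"e":10,"eud":61,"mo":46,"qe":84,"vmb":63},[82,51,87,67,67]],"m":[25,{"dp":47,"e":44},[46,35],[25,91,69,37,50],[13,39,25,36]],"n":21}

Derivation:
After op 1 (replace /n 21): {"ec":[{"eud":61,"qe":84},[82,53,92,39]],"m":[{"dp":47,"e":84},[91,35],[25,91,69,37],[55,19,11,35,65],[13,88,13]],"n":21}
After op 2 (add /m/0/e 44): {"ec":[{"eud":61,"qe":84},[82,53,92,39]],"m":[{"dp":47,"e":44},[91,35],[25,91,69,37],[55,19,11,35,65],[13,88,13]],"n":21}
After op 3 (add /ec/0 40): {"ec":[40,{"eud":61,"qe":84},[82,53,92,39]],"m":[{"dp":47,"e":44},[91,35],[25,91,69,37],[55,19,11,35,65],[13,88,13]],"n":21}
After op 4 (replace /m/3/3 42): {"ec":[40,{"eud":61,"qe":84},[82,53,92,39]],"m":[{"dp":47,"e":44},[91,35],[25,91,69,37],[55,19,11,42,65],[13,88,13]],"n":21}
After op 5 (remove /ec/2/3): {"ec":[40,{"eud":61,"qe":84},[82,53,92]],"m":[{"dp":47,"e":44},[91,35],[25,91,69,37],[55,19,11,42,65],[13,88,13]],"n":21}
After op 6 (add /ec/1/vmb 63): {"ec":[40,{"eud":61,"qe":84,"vmb":63},[82,53,92]],"m":[{"dp":47,"e":44},[91,35],[25,91,69,37],[55,19,11,42,65],[13,88,13]],"n":21}
After op 7 (add /m/0 25): {"ec":[40,{"eud":61,"qe":84,"vmb":63},[82,53,92]],"m":[25,{"dp":47,"e":44},[91,35],[25,91,69,37],[55,19,11,42,65],[13,88,13]],"n":21}
After op 8 (add /ec/2/1 51): {"ec":[40,{"eud":61,"qe":84,"vmb":63},[82,51,53,92]],"m":[25,{"dp":47,"e":44},[91,35],[25,91,69,37],[55,19,11,42,65],[13,88,13]],"n":21}
After op 9 (add /m/3/4 50): {"ec":[40,{"eud":61,"qe":84,"vmb":63},[82,51,53,92]],"m":[25,{"dp":47,"e":44},[91,35],[25,91,69,37,50],[55,19,11,42,65],[13,88,13]],"n":21}
After op 10 (add /m/5/2 25): {"ec":[40,{"eud":61,"qe":84,"vmb":63},[82,51,53,92]],"m":[25,{"dp":47,"e":44},[91,35],[25,91,69,37,50],[55,19,11,42,65],[13,88,25,13]],"n":21}
After op 11 (replace /m/2/0 46): {"ec":[40,{"eud":61,"qe":84,"vmb":63},[82,51,53,92]],"m":[25,{"dp":47,"e":44},[46,35],[25,91,69,37,50],[55,19,11,42,65],[13,88,25,13]],"n":21}
After op 12 (add /m/2/0 48): {"ec":[40,{"eud":61,"qe":84,"vmb":63},[82,51,53,92]],"m":[25,{"dp":47,"e":44},[48,46,35],[25,91,69,37,50],[55,19,11,42,65],[13,88,25,13]],"n":21}
After op 13 (remove /m/2/0): {"ec":[40,{"eud":61,"qe":84,"vmb":63},[82,51,53,92]],"m":[25,{"dp":47,"e":44},[46,35],[25,91,69,37,50],[55,19,11,42,65],[13,88,25,13]],"n":21}
After op 14 (remove /m/4): {"ec":[40,{"eud":61,"qe":84,"vmb":63},[82,51,53,92]],"m":[25,{"dp":47,"e":44},[46,35],[25,91,69,37,50],[13,88,25,13]],"n":21}
After op 15 (add /ec/1/e 10): {"ec":[40,{"e":10,"eud":61,"qe":84,"vmb":63},[82,51,53,92]],"m":[25,{"dp":47,"e":44},[46,35],[25,91,69,37,50],[13,88,25,13]],"n":21}
After op 16 (add /ec/2/3 67): {"ec":[40,{"e":10,"eud":61,"qe":84,"vmb":63},[82,51,53,67,92]],"m":[25,{"dp":47,"e":44},[46,35],[25,91,69,37,50],[13,88,25,13]],"n":21}
After op 17 (replace /m/4/1 39): {"ec":[40,{"e":10,"eud":61,"qe":84,"vmb":63},[82,51,53,67,92]],"m":[25,{"dp":47,"e":44},[46,35],[25,91,69,37,50],[13,39,25,13]],"n":21}
After op 18 (replace /ec/2/2 87): {"ec":[40,{"e":10,"eud":61,"qe":84,"vmb":63},[82,51,87,67,92]],"m":[25,{"dp":47,"e":44},[46,35],[25,91,69,37,50],[13,39,25,13]],"n":21}
After op 19 (replace /m/4/3 36): {"ec":[40,{"e":10,"eud":61,"qe":84,"vmb":63},[82,51,87,67,92]],"m":[25,{"dp":47,"e":44},[46,35],[25,91,69,37,50],[13,39,25,36]],"n":21}
After op 20 (add /ec/1/mo 46): {"ec":[40,{"e":10,"eud":61,"mo":46,"qe":84,"vmb":63},[82,51,87,67,92]],"m":[25,{"dp":47,"e":44},[46,35],[25,91,69,37,50],[13,39,25,36]],"n":21}
After op 21 (replace /ec/2/4 67): {"ec":[40,{"e":10,"eud":61,"mo":46,"qe":84,"vmb":63},[82,51,87,67,67]],"m":[25,{"dp":47,"e":44},[46,35],[25,91,69,37,50],[13,39,25,36]],"n":21}
After op 22 (add /ec/1 34): {"ec":[40,34,{"e":10,"eud":61,"mo":46,"qe":84,"vmb":63},[82,51,87,67,67]],"m":[25,{"dp":47,"e":44},[46,35],[25,91,69,37,50],[13,39,25,36]],"n":21}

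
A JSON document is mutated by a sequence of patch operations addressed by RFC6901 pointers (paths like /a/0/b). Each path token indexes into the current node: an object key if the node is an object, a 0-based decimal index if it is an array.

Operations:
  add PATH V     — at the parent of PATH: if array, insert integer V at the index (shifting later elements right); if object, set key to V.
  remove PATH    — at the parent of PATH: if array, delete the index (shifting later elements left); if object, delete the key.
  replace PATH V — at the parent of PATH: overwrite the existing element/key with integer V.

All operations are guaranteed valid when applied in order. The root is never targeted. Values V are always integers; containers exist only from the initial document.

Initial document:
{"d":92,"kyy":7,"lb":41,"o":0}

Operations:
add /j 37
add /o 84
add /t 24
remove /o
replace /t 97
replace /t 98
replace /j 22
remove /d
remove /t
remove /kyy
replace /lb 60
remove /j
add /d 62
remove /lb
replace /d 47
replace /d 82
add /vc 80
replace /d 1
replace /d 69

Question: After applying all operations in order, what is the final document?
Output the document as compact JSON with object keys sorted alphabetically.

After op 1 (add /j 37): {"d":92,"j":37,"kyy":7,"lb":41,"o":0}
After op 2 (add /o 84): {"d":92,"j":37,"kyy":7,"lb":41,"o":84}
After op 3 (add /t 24): {"d":92,"j":37,"kyy":7,"lb":41,"o":84,"t":24}
After op 4 (remove /o): {"d":92,"j":37,"kyy":7,"lb":41,"t":24}
After op 5 (replace /t 97): {"d":92,"j":37,"kyy":7,"lb":41,"t":97}
After op 6 (replace /t 98): {"d":92,"j":37,"kyy":7,"lb":41,"t":98}
After op 7 (replace /j 22): {"d":92,"j":22,"kyy":7,"lb":41,"t":98}
After op 8 (remove /d): {"j":22,"kyy":7,"lb":41,"t":98}
After op 9 (remove /t): {"j":22,"kyy":7,"lb":41}
After op 10 (remove /kyy): {"j":22,"lb":41}
After op 11 (replace /lb 60): {"j":22,"lb":60}
After op 12 (remove /j): {"lb":60}
After op 13 (add /d 62): {"d":62,"lb":60}
After op 14 (remove /lb): {"d":62}
After op 15 (replace /d 47): {"d":47}
After op 16 (replace /d 82): {"d":82}
After op 17 (add /vc 80): {"d":82,"vc":80}
After op 18 (replace /d 1): {"d":1,"vc":80}
After op 19 (replace /d 69): {"d":69,"vc":80}

Answer: {"d":69,"vc":80}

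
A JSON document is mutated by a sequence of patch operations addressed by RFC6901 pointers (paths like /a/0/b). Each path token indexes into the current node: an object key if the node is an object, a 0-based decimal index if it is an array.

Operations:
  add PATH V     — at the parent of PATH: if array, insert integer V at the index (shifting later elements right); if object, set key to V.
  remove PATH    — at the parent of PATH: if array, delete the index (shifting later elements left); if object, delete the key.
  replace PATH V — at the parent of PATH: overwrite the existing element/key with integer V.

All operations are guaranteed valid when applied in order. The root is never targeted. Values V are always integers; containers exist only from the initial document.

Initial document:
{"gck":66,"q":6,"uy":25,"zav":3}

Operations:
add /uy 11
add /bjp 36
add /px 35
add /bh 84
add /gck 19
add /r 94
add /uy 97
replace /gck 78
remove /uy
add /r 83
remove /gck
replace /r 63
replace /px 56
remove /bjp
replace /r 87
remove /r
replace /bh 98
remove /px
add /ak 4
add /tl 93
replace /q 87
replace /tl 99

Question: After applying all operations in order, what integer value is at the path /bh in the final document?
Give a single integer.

After op 1 (add /uy 11): {"gck":66,"q":6,"uy":11,"zav":3}
After op 2 (add /bjp 36): {"bjp":36,"gck":66,"q":6,"uy":11,"zav":3}
After op 3 (add /px 35): {"bjp":36,"gck":66,"px":35,"q":6,"uy":11,"zav":3}
After op 4 (add /bh 84): {"bh":84,"bjp":36,"gck":66,"px":35,"q":6,"uy":11,"zav":3}
After op 5 (add /gck 19): {"bh":84,"bjp":36,"gck":19,"px":35,"q":6,"uy":11,"zav":3}
After op 6 (add /r 94): {"bh":84,"bjp":36,"gck":19,"px":35,"q":6,"r":94,"uy":11,"zav":3}
After op 7 (add /uy 97): {"bh":84,"bjp":36,"gck":19,"px":35,"q":6,"r":94,"uy":97,"zav":3}
After op 8 (replace /gck 78): {"bh":84,"bjp":36,"gck":78,"px":35,"q":6,"r":94,"uy":97,"zav":3}
After op 9 (remove /uy): {"bh":84,"bjp":36,"gck":78,"px":35,"q":6,"r":94,"zav":3}
After op 10 (add /r 83): {"bh":84,"bjp":36,"gck":78,"px":35,"q":6,"r":83,"zav":3}
After op 11 (remove /gck): {"bh":84,"bjp":36,"px":35,"q":6,"r":83,"zav":3}
After op 12 (replace /r 63): {"bh":84,"bjp":36,"px":35,"q":6,"r":63,"zav":3}
After op 13 (replace /px 56): {"bh":84,"bjp":36,"px":56,"q":6,"r":63,"zav":3}
After op 14 (remove /bjp): {"bh":84,"px":56,"q":6,"r":63,"zav":3}
After op 15 (replace /r 87): {"bh":84,"px":56,"q":6,"r":87,"zav":3}
After op 16 (remove /r): {"bh":84,"px":56,"q":6,"zav":3}
After op 17 (replace /bh 98): {"bh":98,"px":56,"q":6,"zav":3}
After op 18 (remove /px): {"bh":98,"q":6,"zav":3}
After op 19 (add /ak 4): {"ak":4,"bh":98,"q":6,"zav":3}
After op 20 (add /tl 93): {"ak":4,"bh":98,"q":6,"tl":93,"zav":3}
After op 21 (replace /q 87): {"ak":4,"bh":98,"q":87,"tl":93,"zav":3}
After op 22 (replace /tl 99): {"ak":4,"bh":98,"q":87,"tl":99,"zav":3}
Value at /bh: 98

Answer: 98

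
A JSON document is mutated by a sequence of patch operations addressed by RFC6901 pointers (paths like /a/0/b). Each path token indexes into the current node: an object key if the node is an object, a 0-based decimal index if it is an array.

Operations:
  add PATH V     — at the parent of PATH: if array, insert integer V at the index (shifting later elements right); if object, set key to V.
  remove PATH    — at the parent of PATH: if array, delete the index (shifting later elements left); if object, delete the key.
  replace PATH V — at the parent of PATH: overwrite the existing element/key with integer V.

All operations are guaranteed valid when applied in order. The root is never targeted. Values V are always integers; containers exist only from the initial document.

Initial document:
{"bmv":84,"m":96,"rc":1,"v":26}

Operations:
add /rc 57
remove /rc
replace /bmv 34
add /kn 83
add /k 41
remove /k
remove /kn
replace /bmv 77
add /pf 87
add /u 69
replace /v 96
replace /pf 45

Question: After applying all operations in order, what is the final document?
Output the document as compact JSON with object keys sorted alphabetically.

After op 1 (add /rc 57): {"bmv":84,"m":96,"rc":57,"v":26}
After op 2 (remove /rc): {"bmv":84,"m":96,"v":26}
After op 3 (replace /bmv 34): {"bmv":34,"m":96,"v":26}
After op 4 (add /kn 83): {"bmv":34,"kn":83,"m":96,"v":26}
After op 5 (add /k 41): {"bmv":34,"k":41,"kn":83,"m":96,"v":26}
After op 6 (remove /k): {"bmv":34,"kn":83,"m":96,"v":26}
After op 7 (remove /kn): {"bmv":34,"m":96,"v":26}
After op 8 (replace /bmv 77): {"bmv":77,"m":96,"v":26}
After op 9 (add /pf 87): {"bmv":77,"m":96,"pf":87,"v":26}
After op 10 (add /u 69): {"bmv":77,"m":96,"pf":87,"u":69,"v":26}
After op 11 (replace /v 96): {"bmv":77,"m":96,"pf":87,"u":69,"v":96}
After op 12 (replace /pf 45): {"bmv":77,"m":96,"pf":45,"u":69,"v":96}

Answer: {"bmv":77,"m":96,"pf":45,"u":69,"v":96}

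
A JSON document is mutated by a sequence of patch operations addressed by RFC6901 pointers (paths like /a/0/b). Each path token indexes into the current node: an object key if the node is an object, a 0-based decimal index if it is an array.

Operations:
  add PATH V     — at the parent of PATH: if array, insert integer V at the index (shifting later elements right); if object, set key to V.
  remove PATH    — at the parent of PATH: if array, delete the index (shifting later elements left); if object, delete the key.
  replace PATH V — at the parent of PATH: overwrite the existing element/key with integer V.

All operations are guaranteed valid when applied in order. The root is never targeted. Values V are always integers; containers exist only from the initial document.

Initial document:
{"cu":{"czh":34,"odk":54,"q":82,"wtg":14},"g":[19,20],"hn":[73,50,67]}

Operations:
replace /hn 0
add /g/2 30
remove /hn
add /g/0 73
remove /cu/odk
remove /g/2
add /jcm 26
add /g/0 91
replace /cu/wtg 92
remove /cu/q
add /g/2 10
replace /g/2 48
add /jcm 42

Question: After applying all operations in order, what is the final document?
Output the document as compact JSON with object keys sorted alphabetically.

After op 1 (replace /hn 0): {"cu":{"czh":34,"odk":54,"q":82,"wtg":14},"g":[19,20],"hn":0}
After op 2 (add /g/2 30): {"cu":{"czh":34,"odk":54,"q":82,"wtg":14},"g":[19,20,30],"hn":0}
After op 3 (remove /hn): {"cu":{"czh":34,"odk":54,"q":82,"wtg":14},"g":[19,20,30]}
After op 4 (add /g/0 73): {"cu":{"czh":34,"odk":54,"q":82,"wtg":14},"g":[73,19,20,30]}
After op 5 (remove /cu/odk): {"cu":{"czh":34,"q":82,"wtg":14},"g":[73,19,20,30]}
After op 6 (remove /g/2): {"cu":{"czh":34,"q":82,"wtg":14},"g":[73,19,30]}
After op 7 (add /jcm 26): {"cu":{"czh":34,"q":82,"wtg":14},"g":[73,19,30],"jcm":26}
After op 8 (add /g/0 91): {"cu":{"czh":34,"q":82,"wtg":14},"g":[91,73,19,30],"jcm":26}
After op 9 (replace /cu/wtg 92): {"cu":{"czh":34,"q":82,"wtg":92},"g":[91,73,19,30],"jcm":26}
After op 10 (remove /cu/q): {"cu":{"czh":34,"wtg":92},"g":[91,73,19,30],"jcm":26}
After op 11 (add /g/2 10): {"cu":{"czh":34,"wtg":92},"g":[91,73,10,19,30],"jcm":26}
After op 12 (replace /g/2 48): {"cu":{"czh":34,"wtg":92},"g":[91,73,48,19,30],"jcm":26}
After op 13 (add /jcm 42): {"cu":{"czh":34,"wtg":92},"g":[91,73,48,19,30],"jcm":42}

Answer: {"cu":{"czh":34,"wtg":92},"g":[91,73,48,19,30],"jcm":42}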